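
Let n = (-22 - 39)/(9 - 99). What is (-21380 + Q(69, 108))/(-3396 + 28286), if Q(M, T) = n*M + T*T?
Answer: -290077/746700 ≈ -0.38848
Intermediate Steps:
n = 61/90 (n = -61/(-90) = -61*(-1/90) = 61/90 ≈ 0.67778)
Q(M, T) = T² + 61*M/90 (Q(M, T) = 61*M/90 + T*T = 61*M/90 + T² = T² + 61*M/90)
(-21380 + Q(69, 108))/(-3396 + 28286) = (-21380 + (108² + (61/90)*69))/(-3396 + 28286) = (-21380 + (11664 + 1403/30))/24890 = (-21380 + 351323/30)*(1/24890) = -290077/30*1/24890 = -290077/746700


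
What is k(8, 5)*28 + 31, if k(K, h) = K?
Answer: 255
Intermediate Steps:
k(8, 5)*28 + 31 = 8*28 + 31 = 224 + 31 = 255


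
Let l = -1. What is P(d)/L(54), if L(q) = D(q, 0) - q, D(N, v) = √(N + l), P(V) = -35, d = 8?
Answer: 270/409 + 5*√53/409 ≈ 0.74915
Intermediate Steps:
D(N, v) = √(-1 + N) (D(N, v) = √(N - 1) = √(-1 + N))
L(q) = √(-1 + q) - q
P(d)/L(54) = -35/(√(-1 + 54) - 1*54) = -35/(√53 - 54) = -35/(-54 + √53)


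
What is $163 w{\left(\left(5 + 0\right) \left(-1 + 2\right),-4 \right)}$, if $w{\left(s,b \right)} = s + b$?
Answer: $163$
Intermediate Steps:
$w{\left(s,b \right)} = b + s$
$163 w{\left(\left(5 + 0\right) \left(-1 + 2\right),-4 \right)} = 163 \left(-4 + \left(5 + 0\right) \left(-1 + 2\right)\right) = 163 \left(-4 + 5 \cdot 1\right) = 163 \left(-4 + 5\right) = 163 \cdot 1 = 163$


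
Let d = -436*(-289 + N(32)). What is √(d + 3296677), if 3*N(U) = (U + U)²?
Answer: √25446561/3 ≈ 1681.5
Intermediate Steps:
N(U) = 4*U²/3 (N(U) = (U + U)²/3 = (2*U)²/3 = (4*U²)/3 = 4*U²/3)
d = -1407844/3 (d = -436*(-289 + (4/3)*32²) = -436*(-289 + (4/3)*1024) = -436*(-289 + 4096/3) = -436*3229/3 = -1407844/3 ≈ -4.6928e+5)
√(d + 3296677) = √(-1407844/3 + 3296677) = √(8482187/3) = √25446561/3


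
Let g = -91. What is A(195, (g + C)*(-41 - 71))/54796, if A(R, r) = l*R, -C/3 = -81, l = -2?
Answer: -195/27398 ≈ -0.0071173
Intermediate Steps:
C = 243 (C = -3*(-81) = 243)
A(R, r) = -2*R
A(195, (g + C)*(-41 - 71))/54796 = -2*195/54796 = -390*1/54796 = -195/27398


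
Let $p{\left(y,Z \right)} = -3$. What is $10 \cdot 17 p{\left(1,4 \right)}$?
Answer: $-510$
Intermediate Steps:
$10 \cdot 17 p{\left(1,4 \right)} = 10 \cdot 17 \left(-3\right) = 170 \left(-3\right) = -510$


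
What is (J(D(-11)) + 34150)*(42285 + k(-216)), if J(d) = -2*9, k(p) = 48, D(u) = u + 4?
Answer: 1444909956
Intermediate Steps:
D(u) = 4 + u
J(d) = -18
(J(D(-11)) + 34150)*(42285 + k(-216)) = (-18 + 34150)*(42285 + 48) = 34132*42333 = 1444909956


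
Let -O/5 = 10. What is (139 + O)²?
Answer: 7921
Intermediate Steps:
O = -50 (O = -5*10 = -50)
(139 + O)² = (139 - 50)² = 89² = 7921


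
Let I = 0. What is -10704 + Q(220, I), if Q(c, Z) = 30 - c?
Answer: -10894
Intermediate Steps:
-10704 + Q(220, I) = -10704 + (30 - 1*220) = -10704 + (30 - 220) = -10704 - 190 = -10894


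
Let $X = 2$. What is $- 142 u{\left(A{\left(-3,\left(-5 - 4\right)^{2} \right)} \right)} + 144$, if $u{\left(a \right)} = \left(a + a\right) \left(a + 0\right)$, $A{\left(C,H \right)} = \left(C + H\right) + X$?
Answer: $-1817456$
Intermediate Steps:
$A{\left(C,H \right)} = 2 + C + H$ ($A{\left(C,H \right)} = \left(C + H\right) + 2 = 2 + C + H$)
$u{\left(a \right)} = 2 a^{2}$ ($u{\left(a \right)} = 2 a a = 2 a^{2}$)
$- 142 u{\left(A{\left(-3,\left(-5 - 4\right)^{2} \right)} \right)} + 144 = - 142 \cdot 2 \left(2 - 3 + \left(-5 - 4\right)^{2}\right)^{2} + 144 = - 142 \cdot 2 \left(2 - 3 + \left(-9\right)^{2}\right)^{2} + 144 = - 142 \cdot 2 \left(2 - 3 + 81\right)^{2} + 144 = - 142 \cdot 2 \cdot 80^{2} + 144 = - 142 \cdot 2 \cdot 6400 + 144 = \left(-142\right) 12800 + 144 = -1817600 + 144 = -1817456$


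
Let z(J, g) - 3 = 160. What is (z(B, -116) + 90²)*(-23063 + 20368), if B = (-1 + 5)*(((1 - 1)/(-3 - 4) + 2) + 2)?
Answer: -22268785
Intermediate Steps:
B = 16 (B = 4*((0/(-7) + 2) + 2) = 4*((0*(-⅐) + 2) + 2) = 4*((0 + 2) + 2) = 4*(2 + 2) = 4*4 = 16)
z(J, g) = 163 (z(J, g) = 3 + 160 = 163)
(z(B, -116) + 90²)*(-23063 + 20368) = (163 + 90²)*(-23063 + 20368) = (163 + 8100)*(-2695) = 8263*(-2695) = -22268785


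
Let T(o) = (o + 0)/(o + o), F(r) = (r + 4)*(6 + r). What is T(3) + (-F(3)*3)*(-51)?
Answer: 19279/2 ≈ 9639.5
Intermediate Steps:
F(r) = (4 + r)*(6 + r)
T(o) = ½ (T(o) = o/((2*o)) = o*(1/(2*o)) = ½)
T(3) + (-F(3)*3)*(-51) = ½ + (-(24 + 3² + 10*3)*3)*(-51) = ½ + (-(24 + 9 + 30)*3)*(-51) = ½ + (-1*63*3)*(-51) = ½ - 63*3*(-51) = ½ - 189*(-51) = ½ + 9639 = 19279/2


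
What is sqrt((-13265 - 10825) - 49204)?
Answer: I*sqrt(73294) ≈ 270.73*I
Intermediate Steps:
sqrt((-13265 - 10825) - 49204) = sqrt(-24090 - 49204) = sqrt(-73294) = I*sqrt(73294)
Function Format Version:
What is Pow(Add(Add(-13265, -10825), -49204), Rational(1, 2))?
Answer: Mul(I, Pow(73294, Rational(1, 2))) ≈ Mul(270.73, I)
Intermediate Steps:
Pow(Add(Add(-13265, -10825), -49204), Rational(1, 2)) = Pow(Add(-24090, -49204), Rational(1, 2)) = Pow(-73294, Rational(1, 2)) = Mul(I, Pow(73294, Rational(1, 2)))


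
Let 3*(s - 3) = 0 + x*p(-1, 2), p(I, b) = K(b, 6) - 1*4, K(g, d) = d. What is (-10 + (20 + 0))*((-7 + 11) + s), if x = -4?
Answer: 130/3 ≈ 43.333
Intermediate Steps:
p(I, b) = 2 (p(I, b) = 6 - 1*4 = 6 - 4 = 2)
s = ⅓ (s = 3 + (0 - 4*2)/3 = 3 + (0 - 8)/3 = 3 + (⅓)*(-8) = 3 - 8/3 = ⅓ ≈ 0.33333)
(-10 + (20 + 0))*((-7 + 11) + s) = (-10 + (20 + 0))*((-7 + 11) + ⅓) = (-10 + 20)*(4 + ⅓) = 10*(13/3) = 130/3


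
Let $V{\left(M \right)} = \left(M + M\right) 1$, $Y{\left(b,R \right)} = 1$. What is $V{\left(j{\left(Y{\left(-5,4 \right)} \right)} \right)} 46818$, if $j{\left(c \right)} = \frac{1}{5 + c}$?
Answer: $15606$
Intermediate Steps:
$V{\left(M \right)} = 2 M$ ($V{\left(M \right)} = 2 M 1 = 2 M$)
$V{\left(j{\left(Y{\left(-5,4 \right)} \right)} \right)} 46818 = \frac{2}{5 + 1} \cdot 46818 = \frac{2}{6} \cdot 46818 = 2 \cdot \frac{1}{6} \cdot 46818 = \frac{1}{3} \cdot 46818 = 15606$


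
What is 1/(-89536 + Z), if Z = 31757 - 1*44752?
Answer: -1/102531 ≈ -9.7531e-6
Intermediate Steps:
Z = -12995 (Z = 31757 - 44752 = -12995)
1/(-89536 + Z) = 1/(-89536 - 12995) = 1/(-102531) = -1/102531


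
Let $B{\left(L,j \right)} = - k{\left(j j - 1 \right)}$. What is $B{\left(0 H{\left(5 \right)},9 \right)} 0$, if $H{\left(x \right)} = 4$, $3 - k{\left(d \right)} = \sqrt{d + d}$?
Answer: $0$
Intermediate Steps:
$k{\left(d \right)} = 3 - \sqrt{2} \sqrt{d}$ ($k{\left(d \right)} = 3 - \sqrt{d + d} = 3 - \sqrt{2 d} = 3 - \sqrt{2} \sqrt{d}$)
$B{\left(L,j \right)} = -3 + \sqrt{2} \sqrt{-1 + j^{2}}$ ($B{\left(L,j \right)} = - (3 - \sqrt{2} \sqrt{j j - 1}) = - (3 - \sqrt{2} \sqrt{j^{2} - 1}) = - (3 - \sqrt{2} \sqrt{-1 + j^{2}}) = -3 + \sqrt{2} \sqrt{-1 + j^{2}}$)
$B{\left(0 H{\left(5 \right)},9 \right)} 0 = \left(-3 + \sqrt{-2 + 2 \cdot 9^{2}}\right) 0 = \left(-3 + \sqrt{-2 + 2 \cdot 81}\right) 0 = \left(-3 + \sqrt{-2 + 162}\right) 0 = \left(-3 + \sqrt{160}\right) 0 = \left(-3 + 4 \sqrt{10}\right) 0 = 0$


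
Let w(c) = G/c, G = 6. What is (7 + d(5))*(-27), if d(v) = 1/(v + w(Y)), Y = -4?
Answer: -1377/7 ≈ -196.71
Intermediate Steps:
w(c) = 6/c
d(v) = 1/(-3/2 + v) (d(v) = 1/(v + 6/(-4)) = 1/(v + 6*(-¼)) = 1/(v - 3/2) = 1/(-3/2 + v))
(7 + d(5))*(-27) = (7 + 2/(-3 + 2*5))*(-27) = (7 + 2/(-3 + 10))*(-27) = (7 + 2/7)*(-27) = (51/7)*(-27) = -1377/7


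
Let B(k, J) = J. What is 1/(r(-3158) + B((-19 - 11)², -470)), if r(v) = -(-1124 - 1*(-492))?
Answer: 1/162 ≈ 0.0061728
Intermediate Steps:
r(v) = 632 (r(v) = -(-1124 + 492) = -1*(-632) = 632)
1/(r(-3158) + B((-19 - 11)², -470)) = 1/(632 - 470) = 1/162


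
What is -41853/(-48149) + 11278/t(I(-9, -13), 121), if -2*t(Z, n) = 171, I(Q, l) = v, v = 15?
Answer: -1078891981/8233479 ≈ -131.04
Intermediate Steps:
I(Q, l) = 15
t(Z, n) = -171/2 (t(Z, n) = -1/2*171 = -171/2)
-41853/(-48149) + 11278/t(I(-9, -13), 121) = -41853/(-48149) + 11278/(-171/2) = -41853*(-1/48149) + 11278*(-2/171) = 41853/48149 - 22556/171 = -1078891981/8233479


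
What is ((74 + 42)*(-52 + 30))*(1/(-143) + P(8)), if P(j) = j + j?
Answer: -530584/13 ≈ -40814.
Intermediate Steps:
P(j) = 2*j
((74 + 42)*(-52 + 30))*(1/(-143) + P(8)) = ((74 + 42)*(-52 + 30))*(1/(-143) + 2*8) = (116*(-22))*(-1/143 + 16) = -2552*2287/143 = -530584/13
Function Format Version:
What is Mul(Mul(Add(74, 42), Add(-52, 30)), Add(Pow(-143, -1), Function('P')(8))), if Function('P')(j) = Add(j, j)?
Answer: Rational(-530584, 13) ≈ -40814.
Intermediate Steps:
Function('P')(j) = Mul(2, j)
Mul(Mul(Add(74, 42), Add(-52, 30)), Add(Pow(-143, -1), Function('P')(8))) = Mul(Mul(Add(74, 42), Add(-52, 30)), Add(Pow(-143, -1), Mul(2, 8))) = Mul(Mul(116, -22), Add(Rational(-1, 143), 16)) = Mul(-2552, Rational(2287, 143)) = Rational(-530584, 13)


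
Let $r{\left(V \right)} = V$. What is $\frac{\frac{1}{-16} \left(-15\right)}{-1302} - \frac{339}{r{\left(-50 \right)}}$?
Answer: $\frac{1176883}{173600} \approx 6.7793$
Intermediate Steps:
$\frac{\frac{1}{-16} \left(-15\right)}{-1302} - \frac{339}{r{\left(-50 \right)}} = \frac{\frac{1}{-16} \left(-15\right)}{-1302} - \frac{339}{-50} = \left(- \frac{1}{16}\right) \left(-15\right) \left(- \frac{1}{1302}\right) - - \frac{339}{50} = \frac{15}{16} \left(- \frac{1}{1302}\right) + \frac{339}{50} = - \frac{5}{6944} + \frac{339}{50} = \frac{1176883}{173600}$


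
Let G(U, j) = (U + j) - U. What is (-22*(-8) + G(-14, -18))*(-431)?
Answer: -68098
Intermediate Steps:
G(U, j) = j
(-22*(-8) + G(-14, -18))*(-431) = (-22*(-8) - 18)*(-431) = (176 - 18)*(-431) = 158*(-431) = -68098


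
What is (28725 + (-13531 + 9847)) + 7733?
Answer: 32774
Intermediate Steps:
(28725 + (-13531 + 9847)) + 7733 = (28725 - 3684) + 7733 = 25041 + 7733 = 32774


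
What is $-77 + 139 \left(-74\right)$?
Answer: $-10363$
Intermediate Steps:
$-77 + 139 \left(-74\right) = -77 - 10286 = -10363$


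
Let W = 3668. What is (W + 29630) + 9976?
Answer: 43274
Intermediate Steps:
(W + 29630) + 9976 = (3668 + 29630) + 9976 = 33298 + 9976 = 43274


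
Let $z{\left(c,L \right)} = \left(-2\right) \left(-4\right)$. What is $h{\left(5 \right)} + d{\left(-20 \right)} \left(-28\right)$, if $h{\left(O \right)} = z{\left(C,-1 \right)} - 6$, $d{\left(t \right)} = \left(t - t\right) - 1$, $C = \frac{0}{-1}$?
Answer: $30$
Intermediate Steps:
$C = 0$ ($C = 0 \left(-1\right) = 0$)
$z{\left(c,L \right)} = 8$
$d{\left(t \right)} = -1$ ($d{\left(t \right)} = 0 - 1 = -1$)
$h{\left(O \right)} = 2$ ($h{\left(O \right)} = 8 - 6 = 2$)
$h{\left(5 \right)} + d{\left(-20 \right)} \left(-28\right) = 2 - -28 = 2 + 28 = 30$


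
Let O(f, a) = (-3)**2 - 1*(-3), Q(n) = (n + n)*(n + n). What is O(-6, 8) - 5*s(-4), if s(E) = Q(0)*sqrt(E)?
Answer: 12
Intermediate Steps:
Q(n) = 4*n**2 (Q(n) = (2*n)*(2*n) = 4*n**2)
O(f, a) = 12 (O(f, a) = 9 + 3 = 12)
s(E) = 0 (s(E) = (4*0**2)*sqrt(E) = (4*0)*sqrt(E) = 0*sqrt(E) = 0)
O(-6, 8) - 5*s(-4) = 12 - 5*0 = 12 + 0 = 12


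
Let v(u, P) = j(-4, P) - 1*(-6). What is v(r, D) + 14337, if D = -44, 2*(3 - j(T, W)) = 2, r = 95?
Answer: 14345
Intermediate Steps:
j(T, W) = 2 (j(T, W) = 3 - ½*2 = 3 - 1 = 2)
v(u, P) = 8 (v(u, P) = 2 - 1*(-6) = 2 + 6 = 8)
v(r, D) + 14337 = 8 + 14337 = 14345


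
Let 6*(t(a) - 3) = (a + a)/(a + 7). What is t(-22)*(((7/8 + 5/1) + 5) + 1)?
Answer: 2983/72 ≈ 41.431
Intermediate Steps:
t(a) = 3 + a/(3*(7 + a)) (t(a) = 3 + ((a + a)/(a + 7))/6 = 3 + ((2*a)/(7 + a))/6 = 3 + (2*a/(7 + a))/6 = 3 + a/(3*(7 + a)))
t(-22)*(((7/8 + 5/1) + 5) + 1) = ((63 + 10*(-22))/(3*(7 - 22)))*(((7/8 + 5/1) + 5) + 1) = ((⅓)*(63 - 220)/(-15))*(((7*(⅛) + 5*1) + 5) + 1) = ((⅓)*(-1/15)*(-157))*(((7/8 + 5) + 5) + 1) = 157*((47/8 + 5) + 1)/45 = 157*(87/8 + 1)/45 = (157/45)*(95/8) = 2983/72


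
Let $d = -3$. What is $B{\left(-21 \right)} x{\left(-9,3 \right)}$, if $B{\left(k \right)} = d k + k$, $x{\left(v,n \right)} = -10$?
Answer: $-420$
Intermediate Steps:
$B{\left(k \right)} = - 2 k$ ($B{\left(k \right)} = - 3 k + k = - 2 k$)
$B{\left(-21 \right)} x{\left(-9,3 \right)} = \left(-2\right) \left(-21\right) \left(-10\right) = 42 \left(-10\right) = -420$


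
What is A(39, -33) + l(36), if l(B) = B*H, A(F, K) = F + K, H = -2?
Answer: -66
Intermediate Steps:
l(B) = -2*B (l(B) = B*(-2) = -2*B)
A(39, -33) + l(36) = (39 - 33) - 2*36 = 6 - 72 = -66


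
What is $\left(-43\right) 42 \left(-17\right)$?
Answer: $30702$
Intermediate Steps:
$\left(-43\right) 42 \left(-17\right) = \left(-1806\right) \left(-17\right) = 30702$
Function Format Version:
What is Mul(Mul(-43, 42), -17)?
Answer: 30702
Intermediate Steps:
Mul(Mul(-43, 42), -17) = Mul(-1806, -17) = 30702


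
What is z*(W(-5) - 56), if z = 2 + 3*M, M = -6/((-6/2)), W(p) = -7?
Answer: -504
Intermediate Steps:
M = 2 (M = -6/((-6*1/2)) = -6/(-3) = -6*(-1/3) = 2)
z = 8 (z = 2 + 3*2 = 2 + 6 = 8)
z*(W(-5) - 56) = 8*(-7 - 56) = 8*(-63) = -504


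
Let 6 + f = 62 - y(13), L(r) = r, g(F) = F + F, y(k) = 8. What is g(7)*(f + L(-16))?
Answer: 448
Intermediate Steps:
g(F) = 2*F
f = 48 (f = -6 + (62 - 1*8) = -6 + (62 - 8) = -6 + 54 = 48)
g(7)*(f + L(-16)) = (2*7)*(48 - 16) = 14*32 = 448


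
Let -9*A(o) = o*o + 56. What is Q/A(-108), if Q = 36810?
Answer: -33129/1172 ≈ -28.267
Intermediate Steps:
A(o) = -56/9 - o**2/9 (A(o) = -(o*o + 56)/9 = -(o**2 + 56)/9 = -(56 + o**2)/9 = -56/9 - o**2/9)
Q/A(-108) = 36810/(-56/9 - 1/9*(-108)**2) = 36810/(-56/9 - 1/9*11664) = 36810/(-56/9 - 1296) = 36810/(-11720/9) = 36810*(-9/11720) = -33129/1172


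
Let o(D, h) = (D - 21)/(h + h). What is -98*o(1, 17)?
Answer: 980/17 ≈ 57.647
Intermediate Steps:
o(D, h) = (-21 + D)/(2*h) (o(D, h) = (-21 + D)/((2*h)) = (-21 + D)*(1/(2*h)) = (-21 + D)/(2*h))
-98*o(1, 17) = -49*(-21 + 1)/17 = -49*(-20)/17 = -98*(-10/17) = 980/17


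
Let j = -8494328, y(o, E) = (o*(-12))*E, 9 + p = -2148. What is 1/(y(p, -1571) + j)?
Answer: -1/49158092 ≈ -2.0343e-8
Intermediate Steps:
p = -2157 (p = -9 - 2148 = -2157)
y(o, E) = -12*E*o (y(o, E) = (-12*o)*E = -12*E*o)
1/(y(p, -1571) + j) = 1/(-12*(-1571)*(-2157) - 8494328) = 1/(-40663764 - 8494328) = 1/(-49158092) = -1/49158092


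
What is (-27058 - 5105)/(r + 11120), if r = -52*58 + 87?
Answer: -32163/8191 ≈ -3.9266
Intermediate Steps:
r = -2929 (r = -3016 + 87 = -2929)
(-27058 - 5105)/(r + 11120) = (-27058 - 5105)/(-2929 + 11120) = -32163/8191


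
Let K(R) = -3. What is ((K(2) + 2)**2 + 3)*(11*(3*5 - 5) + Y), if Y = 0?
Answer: 440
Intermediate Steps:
((K(2) + 2)**2 + 3)*(11*(3*5 - 5) + Y) = ((-3 + 2)**2 + 3)*(11*(3*5 - 5) + 0) = ((-1)**2 + 3)*(11*(15 - 5) + 0) = (1 + 3)*(11*10 + 0) = 4*(110 + 0) = 4*110 = 440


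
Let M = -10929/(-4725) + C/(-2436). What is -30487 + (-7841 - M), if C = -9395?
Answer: -7003652813/182700 ≈ -38334.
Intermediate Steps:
M = 1127213/182700 (M = -10929/(-4725) - 9395/(-2436) = -10929*(-1/4725) - 9395*(-1/2436) = 3643/1575 + 9395/2436 = 1127213/182700 ≈ 6.1697)
-30487 + (-7841 - M) = -30487 + (-7841 - 1*1127213/182700) = -30487 + (-7841 - 1127213/182700) = -30487 - 1433677913/182700 = -7003652813/182700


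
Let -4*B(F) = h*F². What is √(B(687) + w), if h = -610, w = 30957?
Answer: √288024918/2 ≈ 8485.7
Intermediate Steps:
B(F) = 305*F²/2 (B(F) = -(-305)*F²/2 = 305*F²/2)
√(B(687) + w) = √((305/2)*687² + 30957) = √((305/2)*471969 + 30957) = √(143950545/2 + 30957) = √(144012459/2) = √288024918/2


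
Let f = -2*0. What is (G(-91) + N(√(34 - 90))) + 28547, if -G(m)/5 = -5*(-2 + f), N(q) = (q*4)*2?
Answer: 28497 + 16*I*√14 ≈ 28497.0 + 59.867*I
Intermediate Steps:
f = 0
N(q) = 8*q (N(q) = (4*q)*2 = 8*q)
G(m) = -50 (G(m) = -(-25)*(-2 + 0) = -(-25)*(-2) = -5*10 = -50)
(G(-91) + N(√(34 - 90))) + 28547 = (-50 + 8*√(34 - 90)) + 28547 = (-50 + 8*√(-56)) + 28547 = (-50 + 8*(2*I*√14)) + 28547 = (-50 + 16*I*√14) + 28547 = 28497 + 16*I*√14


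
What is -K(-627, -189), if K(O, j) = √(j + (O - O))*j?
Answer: 567*I*√21 ≈ 2598.3*I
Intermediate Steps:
K(O, j) = j^(3/2) (K(O, j) = √(j + 0)*j = √j*j = j^(3/2))
-K(-627, -189) = -(-189)^(3/2) = -(-567)*I*√21 = 567*I*√21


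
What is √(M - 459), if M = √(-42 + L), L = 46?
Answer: I*√457 ≈ 21.378*I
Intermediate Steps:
M = 2 (M = √(-42 + 46) = √4 = 2)
√(M - 459) = √(2 - 459) = √(-457) = I*√457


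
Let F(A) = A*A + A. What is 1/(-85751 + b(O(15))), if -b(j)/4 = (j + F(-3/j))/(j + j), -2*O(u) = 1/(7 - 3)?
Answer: -1/76153 ≈ -1.3131e-5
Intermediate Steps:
F(A) = A + A² (F(A) = A² + A = A + A²)
O(u) = -⅛ (O(u) = -1/(2*(7 - 3)) = -½/4 = -½*¼ = -⅛)
b(j) = -2*(j - 3*(1 - 3/j)/j)/j (b(j) = -4*(j + (-3/j)*(1 - 3/j))/(j + j) = -4*(j - 3*(1 - 3/j)/j)/(2*j) = -4*(j - 3*(1 - 3/j)/j)*1/(2*j) = -2*(j - 3*(1 - 3/j)/j)/j)
1/(-85751 + b(O(15))) = 1/(-85751 + (-2 - 18/(-⅛)³ + 6/(-⅛)²)) = 1/(-85751 + (-2 - 18*(-512) + 6*64)) = 1/(-85751 + (-2 + 9216 + 384)) = 1/(-85751 + 9598) = 1/(-76153) = -1/76153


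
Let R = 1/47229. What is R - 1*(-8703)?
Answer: 411033988/47229 ≈ 8703.0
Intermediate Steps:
R = 1/47229 ≈ 2.1173e-5
R - 1*(-8703) = 1/47229 - 1*(-8703) = 1/47229 + 8703 = 411033988/47229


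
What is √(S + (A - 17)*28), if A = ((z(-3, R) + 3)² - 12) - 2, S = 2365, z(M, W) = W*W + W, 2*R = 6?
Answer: √7797 ≈ 88.301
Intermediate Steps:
R = 3 (R = (½)*6 = 3)
z(M, W) = W + W² (z(M, W) = W² + W = W + W²)
A = 211 (A = ((3*(1 + 3) + 3)² - 12) - 2 = ((3*4 + 3)² - 12) - 2 = ((12 + 3)² - 12) - 2 = (15² - 12) - 2 = (225 - 12) - 2 = 213 - 2 = 211)
√(S + (A - 17)*28) = √(2365 + (211 - 17)*28) = √(2365 + 194*28) = √(2365 + 5432) = √7797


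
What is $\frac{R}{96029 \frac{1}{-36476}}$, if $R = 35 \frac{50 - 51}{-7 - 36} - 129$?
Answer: $\frac{201055712}{4129247} \approx 48.691$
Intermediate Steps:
$R = - \frac{5512}{43}$ ($R = 35 \left(- \frac{1}{-43}\right) - 129 = 35 \left(\left(-1\right) \left(- \frac{1}{43}\right)\right) - 129 = 35 \cdot \frac{1}{43} - 129 = \frac{35}{43} - 129 = - \frac{5512}{43} \approx -128.19$)
$\frac{R}{96029 \frac{1}{-36476}} = - \frac{5512}{43 \frac{96029}{-36476}} = - \frac{5512}{43 \cdot 96029 \left(- \frac{1}{36476}\right)} = - \frac{5512}{43 \left(- \frac{96029}{36476}\right)} = \left(- \frac{5512}{43}\right) \left(- \frac{36476}{96029}\right) = \frac{201055712}{4129247}$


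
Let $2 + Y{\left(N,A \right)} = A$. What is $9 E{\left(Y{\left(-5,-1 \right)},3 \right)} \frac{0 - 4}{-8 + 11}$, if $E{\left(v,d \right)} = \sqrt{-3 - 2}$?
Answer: $- 12 i \sqrt{5} \approx - 26.833 i$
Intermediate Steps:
$Y{\left(N,A \right)} = -2 + A$
$E{\left(v,d \right)} = i \sqrt{5}$ ($E{\left(v,d \right)} = \sqrt{-5} = i \sqrt{5}$)
$9 E{\left(Y{\left(-5,-1 \right)},3 \right)} \frac{0 - 4}{-8 + 11} = 9 i \sqrt{5} \frac{0 - 4}{-8 + 11} = 9 i \sqrt{5} \left(- \frac{4}{3}\right) = - 12 i \sqrt{5}$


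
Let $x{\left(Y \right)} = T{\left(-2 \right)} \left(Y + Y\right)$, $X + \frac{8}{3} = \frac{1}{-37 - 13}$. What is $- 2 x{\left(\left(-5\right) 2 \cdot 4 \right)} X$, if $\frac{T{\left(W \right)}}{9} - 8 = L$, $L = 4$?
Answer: $- \frac{232128}{5} \approx -46426.0$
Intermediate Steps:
$T{\left(W \right)} = 108$ ($T{\left(W \right)} = 72 + 9 \cdot 4 = 72 + 36 = 108$)
$X = - \frac{403}{150}$ ($X = - \frac{8}{3} + \frac{1}{-37 - 13} = - \frac{8}{3} + \frac{1}{-50} = - \frac{8}{3} - \frac{1}{50} = - \frac{403}{150} \approx -2.6867$)
$x{\left(Y \right)} = 216 Y$ ($x{\left(Y \right)} = 108 \left(Y + Y\right) = 108 \cdot 2 Y = 216 Y$)
$- 2 x{\left(\left(-5\right) 2 \cdot 4 \right)} X = - 2 \cdot 216 \left(-5\right) 2 \cdot 4 \left(- \frac{403}{150}\right) = - 2 \cdot 216 \left(\left(-10\right) 4\right) \left(- \frac{403}{150}\right) = - 2 \cdot 216 \left(-40\right) \left(- \frac{403}{150}\right) = \left(-2\right) \left(-8640\right) \left(- \frac{403}{150}\right) = 17280 \left(- \frac{403}{150}\right) = - \frac{232128}{5}$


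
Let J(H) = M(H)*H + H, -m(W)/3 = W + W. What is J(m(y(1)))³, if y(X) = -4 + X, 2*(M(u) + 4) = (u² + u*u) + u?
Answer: 209584584000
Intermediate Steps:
M(u) = -4 + u² + u/2 (M(u) = -4 + ((u² + u*u) + u)/2 = -4 + ((u² + u²) + u)/2 = -4 + (2*u² + u)/2 = -4 + (u + 2*u²)/2 = -4 + (u² + u/2) = -4 + u² + u/2)
m(W) = -6*W (m(W) = -3*(W + W) = -6*W)
J(H) = H + H*(-4 + H² + H/2) (J(H) = (-4 + H² + H/2)*H + H = H*(-4 + H² + H/2) + H = H + H*(-4 + H² + H/2))
J(m(y(1)))³ = ((-6*(-4 + 1))*(-6 - 6*(-4 + 1) + 2*(-6*(-4 + 1))²)/2)³ = ((-6*(-3))*(-6 - 6*(-3) + 2*(-6*(-3))²)/2)³ = ((½)*18*(-6 + 18 + 2*18²))³ = ((½)*18*(-6 + 18 + 2*324))³ = ((½)*18*(-6 + 18 + 648))³ = ((½)*18*660)³ = 5940³ = 209584584000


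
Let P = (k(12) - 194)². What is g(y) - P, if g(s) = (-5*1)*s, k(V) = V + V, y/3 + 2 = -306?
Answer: -24280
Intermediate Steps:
y = -924 (y = -6 + 3*(-306) = -6 - 918 = -924)
k(V) = 2*V
g(s) = -5*s
P = 28900 (P = (2*12 - 194)² = (24 - 194)² = (-170)² = 28900)
g(y) - P = -5*(-924) - 1*28900 = 4620 - 28900 = -24280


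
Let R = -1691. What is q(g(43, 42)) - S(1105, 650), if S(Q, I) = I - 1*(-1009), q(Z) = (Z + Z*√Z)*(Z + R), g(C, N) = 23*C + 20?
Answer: -689797 - 688138*√1009 ≈ -2.2548e+7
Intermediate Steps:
g(C, N) = 20 + 23*C
q(Z) = (-1691 + Z)*(Z + Z^(3/2)) (q(Z) = (Z + Z*√Z)*(Z - 1691) = (Z + Z^(3/2))*(-1691 + Z) = (-1691 + Z)*(Z + Z^(3/2)))
S(Q, I) = 1009 + I (S(Q, I) = I + 1009 = 1009 + I)
q(g(43, 42)) - S(1105, 650) = ((20 + 23*43)² + (20 + 23*43)^(5/2) - 1691*(20 + 23*43) - 1691*(20 + 23*43)^(3/2)) - (1009 + 650) = ((20 + 989)² + (20 + 989)^(5/2) - 1691*(20 + 989) - 1691*(20 + 989)^(3/2)) - 1*1659 = (1009² + 1009^(5/2) - 1691*1009 - 1706219*√1009) - 1659 = (1018081 + 1018081*√1009 - 1706219 - 1706219*√1009) - 1659 = (-688138 - 688138*√1009) - 1659 = -689797 - 688138*√1009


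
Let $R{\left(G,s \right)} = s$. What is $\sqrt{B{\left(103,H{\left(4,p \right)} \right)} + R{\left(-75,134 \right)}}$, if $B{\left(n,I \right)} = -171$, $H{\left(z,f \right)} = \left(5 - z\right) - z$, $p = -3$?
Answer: $i \sqrt{37} \approx 6.0828 i$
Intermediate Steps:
$H{\left(z,f \right)} = 5 - 2 z$
$\sqrt{B{\left(103,H{\left(4,p \right)} \right)} + R{\left(-75,134 \right)}} = \sqrt{-171 + 134} = \sqrt{-37} = i \sqrt{37}$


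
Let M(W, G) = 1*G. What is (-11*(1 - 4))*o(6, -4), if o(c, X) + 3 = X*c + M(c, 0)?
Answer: -891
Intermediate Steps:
M(W, G) = G
o(c, X) = -3 + X*c (o(c, X) = -3 + (X*c + 0) = -3 + X*c)
(-11*(1 - 4))*o(6, -4) = (-11*(1 - 4))*(-3 - 4*6) = (-11*(-3))*(-3 - 24) = -11*(-3)*(-27) = 33*(-27) = -891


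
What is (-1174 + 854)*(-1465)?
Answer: 468800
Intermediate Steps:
(-1174 + 854)*(-1465) = -320*(-1465) = 468800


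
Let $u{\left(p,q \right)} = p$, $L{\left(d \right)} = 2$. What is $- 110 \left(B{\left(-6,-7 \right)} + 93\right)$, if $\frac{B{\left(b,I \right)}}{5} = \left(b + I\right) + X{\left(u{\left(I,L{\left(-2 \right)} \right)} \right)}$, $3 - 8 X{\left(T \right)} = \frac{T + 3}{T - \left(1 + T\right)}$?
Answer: $- \frac{12045}{4} \approx -3011.3$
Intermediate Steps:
$X{\left(T \right)} = \frac{3}{4} + \frac{T}{8}$ ($X{\left(T \right)} = \frac{3}{8} - \frac{\left(T + 3\right) \frac{1}{T - \left(1 + T\right)}}{8} = \frac{3}{8} - \frac{\left(3 + T\right) \frac{1}{-1}}{8} = \frac{3}{8} - \frac{\left(3 + T\right) \left(-1\right)}{8} = \frac{3}{8} - \frac{-3 - T}{8} = \frac{3}{8} + \left(\frac{3}{8} + \frac{T}{8}\right) = \frac{3}{4} + \frac{T}{8}$)
$B{\left(b,I \right)} = \frac{15}{4} + 5 b + \frac{45 I}{8}$ ($B{\left(b,I \right)} = 5 \left(\left(b + I\right) + \left(\frac{3}{4} + \frac{I}{8}\right)\right) = 5 \left(\left(I + b\right) + \left(\frac{3}{4} + \frac{I}{8}\right)\right) = 5 \left(\frac{3}{4} + b + \frac{9 I}{8}\right) = \frac{15}{4} + 5 b + \frac{45 I}{8}$)
$- 110 \left(B{\left(-6,-7 \right)} + 93\right) = - 110 \left(\left(\frac{15}{4} + 5 \left(-6\right) + \frac{45}{8} \left(-7\right)\right) + 93\right) = - 110 \left(\left(\frac{15}{4} - 30 - \frac{315}{8}\right) + 93\right) = - 110 \left(- \frac{525}{8} + 93\right) = \left(-110\right) \frac{219}{8} = - \frac{12045}{4}$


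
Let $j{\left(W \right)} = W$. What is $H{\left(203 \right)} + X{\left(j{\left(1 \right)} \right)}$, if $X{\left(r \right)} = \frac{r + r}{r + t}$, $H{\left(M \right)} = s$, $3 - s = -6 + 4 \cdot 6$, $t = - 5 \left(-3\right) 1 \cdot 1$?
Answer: $- \frac{119}{8} \approx -14.875$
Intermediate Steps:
$t = 15$ ($t = - 5 \left(\left(-3\right) 1\right) = \left(-5\right) \left(-3\right) = 15$)
$s = -15$ ($s = 3 - \left(-6 + 4 \cdot 6\right) = 3 - \left(-6 + 24\right) = 3 - 18 = -15$)
$H{\left(M \right)} = -15$
$X{\left(r \right)} = \frac{2 r}{15 + r}$ ($X{\left(r \right)} = \frac{r + r}{r + 15} = \frac{2 r}{15 + r}$)
$H{\left(203 \right)} + X{\left(j{\left(1 \right)} \right)} = -15 + 2 \cdot 1 \frac{1}{15 + 1} = -15 + 2 \cdot 1 \cdot \frac{1}{16} = -15 + \frac{1}{8} = - \frac{119}{8}$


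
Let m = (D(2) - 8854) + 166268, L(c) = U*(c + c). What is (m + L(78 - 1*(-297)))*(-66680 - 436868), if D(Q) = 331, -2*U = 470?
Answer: 9318155740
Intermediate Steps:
U = -235 (U = -½*470 = -235)
L(c) = -470*c (L(c) = -235*(c + c) = -470*c)
m = 157745 (m = (331 - 8854) + 166268 = -8523 + 166268 = 157745)
(m + L(78 - 1*(-297)))*(-66680 - 436868) = (157745 - 470*(78 - 1*(-297)))*(-66680 - 436868) = (157745 - 470*(78 + 297))*(-503548) = (157745 - 470*375)*(-503548) = (157745 - 176250)*(-503548) = -18505*(-503548) = 9318155740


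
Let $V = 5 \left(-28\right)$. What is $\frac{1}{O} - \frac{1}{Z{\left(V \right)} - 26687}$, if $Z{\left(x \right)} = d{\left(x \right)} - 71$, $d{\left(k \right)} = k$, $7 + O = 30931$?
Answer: $\frac{9637}{138632292} \approx 6.9515 \cdot 10^{-5}$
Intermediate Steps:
$O = 30924$ ($O = -7 + 30931 = 30924$)
$V = -140$
$Z{\left(x \right)} = -71 + x$ ($Z{\left(x \right)} = x - 71 = -71 + x$)
$\frac{1}{O} - \frac{1}{Z{\left(V \right)} - 26687} = \frac{1}{30924} - \frac{1}{\left(-71 - 140\right) - 26687} = \frac{1}{30924} - \frac{1}{-211 - 26687} = \frac{1}{30924} - \frac{1}{-26898} = \frac{1}{30924} - - \frac{1}{26898} = \frac{1}{30924} + \frac{1}{26898} = \frac{9637}{138632292}$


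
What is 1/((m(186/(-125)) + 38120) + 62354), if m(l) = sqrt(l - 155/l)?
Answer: 75355500/7571268429991 - 5*sqrt(2310270)/7571268429991 ≈ 9.9518e-6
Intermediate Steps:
1/((m(186/(-125)) + 38120) + 62354) = 1/((sqrt(186/(-125) - 155/(186/(-125))) + 38120) + 62354) = 1/((sqrt(186*(-1/125) - 155/(186*(-1/125))) + 38120) + 62354) = 1/((sqrt(-186/125 - 155/(-186/125)) + 38120) + 62354) = 1/((sqrt(-186/125 - 155*(-125/186)) + 38120) + 62354) = 1/((sqrt(-186/125 + 625/6) + 38120) + 62354) = 1/((sqrt(77009/750) + 38120) + 62354) = 1/((sqrt(2310270)/150 + 38120) + 62354) = 1/((38120 + sqrt(2310270)/150) + 62354) = 1/(100474 + sqrt(2310270)/150)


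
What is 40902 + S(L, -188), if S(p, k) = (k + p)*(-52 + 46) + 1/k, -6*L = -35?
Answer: 7895059/188 ≈ 41995.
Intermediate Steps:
L = 35/6 (L = -⅙*(-35) = 35/6 ≈ 5.8333)
S(p, k) = 1/k - 6*k - 6*p (S(p, k) = (k + p)*(-6) + 1/k = (-6*k - 6*p) + 1/k = 1/k - 6*k - 6*p)
40902 + S(L, -188) = 40902 + (1 - 6*(-188)*(-188 + 35/6))/(-188) = 40902 - (1 - 6*(-188)*(-1093/6))/188 = 40902 - (1 - 205484)/188 = 40902 - 1/188*(-205483) = 40902 + 205483/188 = 7895059/188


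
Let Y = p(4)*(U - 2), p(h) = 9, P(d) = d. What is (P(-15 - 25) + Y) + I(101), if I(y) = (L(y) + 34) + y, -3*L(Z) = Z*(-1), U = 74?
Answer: 2330/3 ≈ 776.67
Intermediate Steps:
Y = 648 (Y = 9*(74 - 2) = 9*72 = 648)
L(Z) = Z/3 (L(Z) = -Z*(-1)/3 = -(-1)*Z/3 = Z/3)
I(y) = 34 + 4*y/3 (I(y) = (y/3 + 34) + y = (34 + y/3) + y = 34 + 4*y/3)
(P(-15 - 25) + Y) + I(101) = ((-15 - 25) + 648) + (34 + (4/3)*101) = (-40 + 648) + (34 + 404/3) = 608 + 506/3 = 2330/3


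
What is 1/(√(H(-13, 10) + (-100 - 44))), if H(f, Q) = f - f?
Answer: -I/12 ≈ -0.083333*I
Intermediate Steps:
H(f, Q) = 0
1/(√(H(-13, 10) + (-100 - 44))) = 1/(√(0 + (-100 - 44))) = 1/(√(0 - 144)) = 1/(√(-144)) = 1/(12*I) = -I/12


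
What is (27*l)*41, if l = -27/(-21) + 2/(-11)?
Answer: 94095/77 ≈ 1222.0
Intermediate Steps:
l = 85/77 (l = -27*(-1/21) + 2*(-1/11) = 9/7 - 2/11 = 85/77 ≈ 1.1039)
(27*l)*41 = (27*(85/77))*41 = (2295/77)*41 = 94095/77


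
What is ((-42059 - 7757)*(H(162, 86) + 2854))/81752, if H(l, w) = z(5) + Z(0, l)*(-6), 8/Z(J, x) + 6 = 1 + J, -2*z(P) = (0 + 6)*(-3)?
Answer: -89438401/51095 ≈ -1750.4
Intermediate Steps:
z(P) = 9 (z(P) = -(0 + 6)*(-3)/2 = -3*(-3) = -½*(-18) = 9)
Z(J, x) = 8/(-5 + J) (Z(J, x) = 8/(-6 + (1 + J)) = 8/(-5 + J))
H(l, w) = 93/5 (H(l, w) = 9 + (8/(-5 + 0))*(-6) = 9 + (8/(-5))*(-6) = 9 + (8*(-⅕))*(-6) = 9 - 8/5*(-6) = 9 + 48/5 = 93/5)
((-42059 - 7757)*(H(162, 86) + 2854))/81752 = ((-42059 - 7757)*(93/5 + 2854))/81752 = -49816*14363/5*(1/81752) = -715507208/5*1/81752 = -89438401/51095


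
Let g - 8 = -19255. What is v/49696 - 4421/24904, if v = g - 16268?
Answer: -138021447/154703648 ≈ -0.89217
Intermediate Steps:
g = -19247 (g = 8 - 19255 = -19247)
v = -35515 (v = -19247 - 16268 = -35515)
v/49696 - 4421/24904 = -35515/49696 - 4421/24904 = -138021447/154703648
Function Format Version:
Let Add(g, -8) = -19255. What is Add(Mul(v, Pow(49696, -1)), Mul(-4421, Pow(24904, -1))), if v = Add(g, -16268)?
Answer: Rational(-138021447, 154703648) ≈ -0.89217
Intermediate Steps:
g = -19247 (g = Add(8, -19255) = -19247)
v = -35515 (v = Add(-19247, -16268) = -35515)
Add(Mul(v, Pow(49696, -1)), Mul(-4421, Pow(24904, -1))) = Add(Mul(-35515, Pow(49696, -1)), Mul(-4421, Pow(24904, -1))) = Add(Mul(-35515, Rational(1, 49696)), Mul(-4421, Rational(1, 24904))) = Add(Rational(-35515, 49696), Rational(-4421, 24904)) = Rational(-138021447, 154703648)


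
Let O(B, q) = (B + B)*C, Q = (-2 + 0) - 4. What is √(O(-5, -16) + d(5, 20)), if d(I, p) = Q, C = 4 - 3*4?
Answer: √74 ≈ 8.6023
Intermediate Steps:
Q = -6 (Q = -2 - 4 = -6)
C = -8 (C = 4 - 12 = -8)
d(I, p) = -6
O(B, q) = -16*B (O(B, q) = (B + B)*(-8) = (2*B)*(-8) = -16*B)
√(O(-5, -16) + d(5, 20)) = √(-16*(-5) - 6) = √(80 - 6) = √74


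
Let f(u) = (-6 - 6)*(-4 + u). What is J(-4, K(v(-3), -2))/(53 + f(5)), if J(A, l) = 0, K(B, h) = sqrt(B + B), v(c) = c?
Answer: 0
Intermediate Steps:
K(B, h) = sqrt(2)*sqrt(B) (K(B, h) = sqrt(2*B) = sqrt(2)*sqrt(B))
f(u) = 48 - 12*u (f(u) = -12*(-4 + u) = 48 - 12*u)
J(-4, K(v(-3), -2))/(53 + f(5)) = 0/(53 + (48 - 12*5)) = 0/(53 + (48 - 60)) = 0/(53 - 12) = 0/41 = (1/41)*0 = 0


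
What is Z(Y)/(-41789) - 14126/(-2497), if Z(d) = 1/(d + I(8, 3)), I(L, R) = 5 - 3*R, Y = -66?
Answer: 3756527407/664027210 ≈ 5.6572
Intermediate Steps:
Z(d) = 1/(-4 + d) (Z(d) = 1/(d + (5 - 3*3)) = 1/(d + (5 - 9)) = 1/(d - 4) = 1/(-4 + d))
Z(Y)/(-41789) - 14126/(-2497) = 1/(-4 - 66*(-41789)) - 14126/(-2497) = -1/41789/(-70) - 14126*(-1/2497) = -1/70*(-1/41789) + 14126/2497 = 1/2925230 + 14126/2497 = 3756527407/664027210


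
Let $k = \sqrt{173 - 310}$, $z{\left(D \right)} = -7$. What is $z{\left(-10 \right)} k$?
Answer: $- 7 i \sqrt{137} \approx - 81.933 i$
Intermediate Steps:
$k = i \sqrt{137}$ ($k = \sqrt{-137} = i \sqrt{137} \approx 11.705 i$)
$z{\left(-10 \right)} k = - 7 i \sqrt{137}$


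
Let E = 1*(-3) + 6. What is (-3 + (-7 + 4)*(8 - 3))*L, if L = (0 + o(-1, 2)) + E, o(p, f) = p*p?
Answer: -72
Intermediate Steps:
E = 3 (E = -3 + 6 = 3)
o(p, f) = p**2
L = 4 (L = (0 + (-1)**2) + 3 = (0 + 1) + 3 = 1 + 3 = 4)
(-3 + (-7 + 4)*(8 - 3))*L = (-3 + (-7 + 4)*(8 - 3))*4 = (-3 - 3*5)*4 = (-3 - 15)*4 = -18*4 = -72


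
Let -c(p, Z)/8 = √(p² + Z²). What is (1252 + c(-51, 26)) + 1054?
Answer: 2306 - 8*√3277 ≈ 1848.0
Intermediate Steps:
c(p, Z) = -8*√(Z² + p²) (c(p, Z) = -8*√(p² + Z²) = -8*√(Z² + p²))
(1252 + c(-51, 26)) + 1054 = (1252 - 8*√(26² + (-51)²)) + 1054 = (1252 - 8*√(676 + 2601)) + 1054 = (1252 - 8*√3277) + 1054 = 2306 - 8*√3277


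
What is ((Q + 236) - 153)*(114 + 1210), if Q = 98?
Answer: 239644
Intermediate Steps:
((Q + 236) - 153)*(114 + 1210) = ((98 + 236) - 153)*(114 + 1210) = (334 - 153)*1324 = 181*1324 = 239644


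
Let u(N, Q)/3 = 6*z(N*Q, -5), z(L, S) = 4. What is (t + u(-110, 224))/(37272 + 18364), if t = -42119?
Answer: -42047/55636 ≈ -0.75575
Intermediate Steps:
u(N, Q) = 72 (u(N, Q) = 3*(6*4) = 3*24 = 72)
(t + u(-110, 224))/(37272 + 18364) = (-42119 + 72)/(37272 + 18364) = -42047/55636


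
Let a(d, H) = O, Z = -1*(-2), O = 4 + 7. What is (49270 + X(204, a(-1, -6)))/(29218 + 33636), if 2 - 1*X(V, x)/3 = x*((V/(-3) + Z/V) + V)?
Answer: 533/748 ≈ 0.71257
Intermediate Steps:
O = 11
Z = 2
a(d, H) = 11
X(V, x) = 6 - 3*x*(2/V + 2*V/3) (X(V, x) = 6 - 3*x*((V/(-3) + 2/V) + V) = 6 - 3*x*((V*(-⅓) + 2/V) + V) = 6 - 3*x*((-V/3 + 2/V) + V) = 6 - 3*x*((2/V - V/3) + V) = 6 - 3*x*(2/V + 2*V/3))
(49270 + X(204, a(-1, -6)))/(29218 + 33636) = (49270 + (6 - 6*11/204 - 2*204*11))/(29218 + 33636) = (49270 + (6 - 6*11*1/204 - 4488))/62854 = (49270 + (6 - 11/34 - 4488))*(1/62854) = (49270 - 152399/34)*(1/62854) = (1522781/34)*(1/62854) = 533/748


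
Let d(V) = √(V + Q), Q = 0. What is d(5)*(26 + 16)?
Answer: 42*√5 ≈ 93.915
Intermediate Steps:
d(V) = √V (d(V) = √(V + 0) = √V)
d(5)*(26 + 16) = √5*(26 + 16) = √5*42 = 42*√5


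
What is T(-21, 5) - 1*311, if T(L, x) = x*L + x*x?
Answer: -391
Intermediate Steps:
T(L, x) = x² + L*x (T(L, x) = L*x + x² = x² + L*x)
T(-21, 5) - 1*311 = 5*(-21 + 5) - 1*311 = 5*(-16) - 311 = -80 - 311 = -391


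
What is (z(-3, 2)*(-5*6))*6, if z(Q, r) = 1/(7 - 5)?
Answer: -90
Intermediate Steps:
z(Q, r) = ½ (z(Q, r) = 1/2 = ½)
(z(-3, 2)*(-5*6))*6 = ((-5*6)/2)*6 = ((½)*(-30))*6 = -15*6 = -90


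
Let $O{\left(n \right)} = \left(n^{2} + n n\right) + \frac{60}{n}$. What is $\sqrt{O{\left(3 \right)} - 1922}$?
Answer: $2 i \sqrt{471} \approx 43.405 i$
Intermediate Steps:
$O{\left(n \right)} = 2 n^{2} + \frac{60}{n}$ ($O{\left(n \right)} = \left(n^{2} + n^{2}\right) + \frac{60}{n} = 2 n^{2} + \frac{60}{n}$)
$\sqrt{O{\left(3 \right)} - 1922} = \sqrt{\frac{2 \left(30 + 3^{3}\right)}{3} - 1922} = \sqrt{2 \cdot \frac{1}{3} \left(30 + 27\right) - 1922} = \sqrt{2 \cdot \frac{1}{3} \cdot 57 - 1922} = \sqrt{38 - 1922} = \sqrt{-1884} = 2 i \sqrt{471}$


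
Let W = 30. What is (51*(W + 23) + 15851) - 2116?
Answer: 16438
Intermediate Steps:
(51*(W + 23) + 15851) - 2116 = (51*(30 + 23) + 15851) - 2116 = (51*53 + 15851) - 2116 = (2703 + 15851) - 2116 = 18554 - 2116 = 16438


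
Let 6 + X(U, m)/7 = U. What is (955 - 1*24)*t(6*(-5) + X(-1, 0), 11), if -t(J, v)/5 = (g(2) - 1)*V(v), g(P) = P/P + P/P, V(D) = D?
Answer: -51205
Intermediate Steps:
X(U, m) = -42 + 7*U
g(P) = 2 (g(P) = 1 + 1 = 2)
t(J, v) = -5*v (t(J, v) = -5*(2 - 1)*v = -5*v)
(955 - 1*24)*t(6*(-5) + X(-1, 0), 11) = (955 - 1*24)*(-5*11) = (955 - 24)*(-55) = 931*(-55) = -51205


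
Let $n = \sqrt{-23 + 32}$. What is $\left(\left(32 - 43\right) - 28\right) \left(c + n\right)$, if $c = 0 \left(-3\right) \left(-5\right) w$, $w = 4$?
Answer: $-117$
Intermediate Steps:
$n = 3$ ($n = \sqrt{9} = 3$)
$c = 0$ ($c = 0 \left(-3\right) \left(-5\right) 4 = 0 \left(-5\right) 4 = 0 \cdot 4 = 0$)
$\left(\left(32 - 43\right) - 28\right) \left(c + n\right) = \left(\left(32 - 43\right) - 28\right) \left(0 + 3\right) = \left(-11 - 28\right) 3 = \left(-39\right) 3 = -117$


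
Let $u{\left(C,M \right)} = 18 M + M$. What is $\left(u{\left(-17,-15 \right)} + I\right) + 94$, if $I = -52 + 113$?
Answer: $-130$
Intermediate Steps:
$u{\left(C,M \right)} = 19 M$
$I = 61$
$\left(u{\left(-17,-15 \right)} + I\right) + 94 = \left(19 \left(-15\right) + 61\right) + 94 = \left(-285 + 61\right) + 94 = -224 + 94 = -130$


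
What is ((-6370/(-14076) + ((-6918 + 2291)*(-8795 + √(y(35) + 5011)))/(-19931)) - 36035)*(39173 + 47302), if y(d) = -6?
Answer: -153958111903543625/46758126 + 400119825*√5005/19931 ≈ -3.2912e+9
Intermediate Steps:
((-6370/(-14076) + ((-6918 + 2291)*(-8795 + √(y(35) + 5011)))/(-19931)) - 36035)*(39173 + 47302) = ((-6370/(-14076) + ((-6918 + 2291)*(-8795 + √(-6 + 5011)))/(-19931)) - 36035)*(39173 + 47302) = ((-6370*(-1/14076) - 4627*(-8795 + √5005)*(-1/19931)) - 36035)*86475 = ((3185/7038 + (40694465 - 4627*√5005)*(-1/19931)) - 36035)*86475 = ((3185/7038 + (-40694465/19931 + 4627*√5005/19931)) - 36035)*86475 = ((-286344164435/140274378 + 4627*√5005/19931) - 36035)*86475 = (-5341131375665/140274378 + 4627*√5005/19931)*86475 = -153958111903543625/46758126 + 400119825*√5005/19931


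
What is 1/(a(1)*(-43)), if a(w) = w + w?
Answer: -1/86 ≈ -0.011628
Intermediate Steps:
a(w) = 2*w
1/(a(1)*(-43)) = 1/((2*1)*(-43)) = 1/(2*(-43)) = 1/(-86) = -1/86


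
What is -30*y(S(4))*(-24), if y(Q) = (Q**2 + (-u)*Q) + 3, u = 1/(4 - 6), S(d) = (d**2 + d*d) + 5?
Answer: 1001160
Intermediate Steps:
S(d) = 5 + 2*d**2 (S(d) = (d**2 + d**2) + 5 = 2*d**2 + 5 = 5 + 2*d**2)
u = -1/2 (u = 1/(-2) = -1/2 ≈ -0.50000)
y(Q) = 3 + Q**2 + Q/2 (y(Q) = (Q**2 + (-1*(-1/2))*Q) + 3 = (Q**2 + Q/2) + 3 = 3 + Q**2 + Q/2)
-30*y(S(4))*(-24) = -30*(3 + (5 + 2*4**2)**2 + (5 + 2*4**2)/2)*(-24) = -30*(3 + (5 + 2*16)**2 + (5 + 2*16)/2)*(-24) = -30*(3 + (5 + 32)**2 + (5 + 32)/2)*(-24) = -30*(3 + 37**2 + (1/2)*37)*(-24) = -30*(3 + 1369 + 37/2)*(-24) = -30*2781/2*(-24) = -41715*(-24) = 1001160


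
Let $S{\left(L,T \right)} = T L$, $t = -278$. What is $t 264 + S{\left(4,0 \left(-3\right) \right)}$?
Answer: $-73392$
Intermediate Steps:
$S{\left(L,T \right)} = L T$
$t 264 + S{\left(4,0 \left(-3\right) \right)} = \left(-278\right) 264 + 4 \cdot 0 \left(-3\right) = -73392 + 4 \cdot 0 = -73392 + 0 = -73392$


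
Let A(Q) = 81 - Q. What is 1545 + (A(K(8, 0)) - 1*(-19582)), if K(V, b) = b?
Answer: 21208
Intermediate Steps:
1545 + (A(K(8, 0)) - 1*(-19582)) = 1545 + ((81 - 1*0) - 1*(-19582)) = 1545 + ((81 + 0) + 19582) = 1545 + (81 + 19582) = 1545 + 19663 = 21208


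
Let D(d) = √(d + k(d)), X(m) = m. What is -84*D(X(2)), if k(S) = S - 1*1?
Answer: -84*√3 ≈ -145.49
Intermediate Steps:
k(S) = -1 + S (k(S) = S - 1 = -1 + S)
D(d) = √(-1 + 2*d) (D(d) = √(d + (-1 + d)) = √(-1 + 2*d))
-84*D(X(2)) = -84*√(-1 + 2*2) = -84*√(-1 + 4) = -84*√3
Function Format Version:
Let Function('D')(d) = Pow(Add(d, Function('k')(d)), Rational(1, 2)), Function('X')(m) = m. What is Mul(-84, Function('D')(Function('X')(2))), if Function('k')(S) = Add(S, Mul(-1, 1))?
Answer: Mul(-84, Pow(3, Rational(1, 2))) ≈ -145.49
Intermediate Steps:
Function('k')(S) = Add(-1, S) (Function('k')(S) = Add(S, -1) = Add(-1, S))
Function('D')(d) = Pow(Add(-1, Mul(2, d)), Rational(1, 2)) (Function('D')(d) = Pow(Add(d, Add(-1, d)), Rational(1, 2)) = Pow(Add(-1, Mul(2, d)), Rational(1, 2)))
Mul(-84, Function('D')(Function('X')(2))) = Mul(-84, Pow(Add(-1, Mul(2, 2)), Rational(1, 2))) = Mul(-84, Pow(Add(-1, 4), Rational(1, 2))) = Mul(-84, Pow(3, Rational(1, 2)))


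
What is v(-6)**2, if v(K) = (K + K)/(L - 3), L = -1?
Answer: 9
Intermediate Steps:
v(K) = -K/2 (v(K) = (K + K)/(-1 - 3) = (2*K)/(-4) = (2*K)*(-1/4) = -K/2)
v(-6)**2 = (-1/2*(-6))**2 = 3**2 = 9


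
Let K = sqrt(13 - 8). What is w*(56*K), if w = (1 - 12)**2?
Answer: 6776*sqrt(5) ≈ 15152.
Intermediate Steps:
K = sqrt(5) ≈ 2.2361
w = 121 (w = (-11)**2 = 121)
w*(56*K) = 121*(56*sqrt(5)) = 6776*sqrt(5)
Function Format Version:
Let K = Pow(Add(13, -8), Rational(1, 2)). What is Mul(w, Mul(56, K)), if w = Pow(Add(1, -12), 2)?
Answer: Mul(6776, Pow(5, Rational(1, 2))) ≈ 15152.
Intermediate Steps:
K = Pow(5, Rational(1, 2)) ≈ 2.2361
w = 121 (w = Pow(-11, 2) = 121)
Mul(w, Mul(56, K)) = Mul(121, Mul(56, Pow(5, Rational(1, 2)))) = Mul(6776, Pow(5, Rational(1, 2)))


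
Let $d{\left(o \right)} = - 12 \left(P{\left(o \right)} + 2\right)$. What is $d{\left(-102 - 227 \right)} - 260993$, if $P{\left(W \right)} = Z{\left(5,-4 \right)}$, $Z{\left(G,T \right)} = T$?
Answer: $-260969$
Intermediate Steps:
$P{\left(W \right)} = -4$
$d{\left(o \right)} = 24$ ($d{\left(o \right)} = - 12 \left(-4 + 2\right) = \left(-12\right) \left(-2\right) = 24$)
$d{\left(-102 - 227 \right)} - 260993 = 24 - 260993 = -260969$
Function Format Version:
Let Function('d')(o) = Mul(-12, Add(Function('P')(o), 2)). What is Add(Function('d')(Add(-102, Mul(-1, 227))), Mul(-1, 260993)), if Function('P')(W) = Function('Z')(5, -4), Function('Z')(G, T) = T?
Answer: -260969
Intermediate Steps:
Function('P')(W) = -4
Function('d')(o) = 24 (Function('d')(o) = Mul(-12, Add(-4, 2)) = Mul(-12, -2) = 24)
Add(Function('d')(Add(-102, Mul(-1, 227))), Mul(-1, 260993)) = Add(24, Mul(-1, 260993)) = Add(24, -260993) = -260969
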